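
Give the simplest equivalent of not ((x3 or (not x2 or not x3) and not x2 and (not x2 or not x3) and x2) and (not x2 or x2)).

not ((x3 or (not x2 or not x3) and not x2 and (not x2 or not x3) and x2) and (not x2 or x2))
= not ((x3 or not x2 and (not x2 or not x3) and x2) and (not x2 or x2))   — absorption
= not (x3 or not x2 and (not x2 or not x3) and x2)   — complement / identity
= not (x3 or not x2 and x2)   — absorption
= not x3   — complement / identity

not x3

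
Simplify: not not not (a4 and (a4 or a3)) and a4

not not not (a4 and (a4 or a3)) and a4
= not not not a4 and a4
= not a4 and a4
= False

False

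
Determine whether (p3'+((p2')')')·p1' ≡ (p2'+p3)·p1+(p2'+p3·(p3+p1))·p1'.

E1: (p3'+((p2')')')·p1'
    = (p3'+p2')·p1'   — double negation
E2: (p2'+p3)·p1+(p2'+p3·(p3+p1))·p1'
    = (p2'+p3)·p1+(p2'+p3)·p1'   — absorption
    = p2'+p3   — distribution
These differ: at p1=1, p2=0, p3=1, E1 = 0 but E2 = 1.

No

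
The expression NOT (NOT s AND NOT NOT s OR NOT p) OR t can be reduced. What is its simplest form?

NOT (NOT s AND NOT NOT s OR NOT p) OR t
= NOT (NOT s AND s OR NOT p) OR t   (double negation)
= NOT NOT p OR t   (complement / identity)
= p OR t   (double negation)

p OR t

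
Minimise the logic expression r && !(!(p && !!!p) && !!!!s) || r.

r

r && !(!(p && !!!p) && !!!!s) || r
= r && !(!(p && !p) && !!!!s) || r   — double negation
= r && !(!(p && !p) && !!s) || r   — double negation
= r && (p && !p || !s) || r   — De Morgan
= r && !s || r   — complement / identity
= r   — absorption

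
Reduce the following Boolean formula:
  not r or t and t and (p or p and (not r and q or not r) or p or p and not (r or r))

not r or t and p

not r or t and t and (p or p and (not r and q or not r) or p or p and not (r or r))
= not r or t and t and (p or p and not r or p or p and not (r or r))
= not r or t and t and (p or p and not r or p or p and not r)
= not r or t and (p or p and not r or p or p and not r)
= not r or t and (p or p and not r)
= not r or t and p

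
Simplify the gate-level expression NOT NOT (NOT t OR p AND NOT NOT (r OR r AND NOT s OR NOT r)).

NOT NOT (NOT t OR p AND NOT NOT (r OR r AND NOT s OR NOT r))
= NOT t OR p AND NOT NOT (r OR r AND NOT s OR NOT r)   (double negation)
= NOT t OR p AND NOT NOT (r OR NOT r)   (absorption)
= NOT t OR p AND (r OR NOT r)   (double negation)
= NOT t OR p   (complement / identity)

NOT t OR p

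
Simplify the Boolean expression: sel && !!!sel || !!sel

sel

sel && !!!sel || !!sel
= sel && !!!sel || sel   [double negation]
= sel && !sel || sel   [double negation]
= sel   [complement / identity]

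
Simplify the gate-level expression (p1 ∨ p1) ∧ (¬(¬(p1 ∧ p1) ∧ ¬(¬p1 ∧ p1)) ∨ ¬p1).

p1

(p1 ∨ p1) ∧ (¬(¬(p1 ∧ p1) ∧ ¬(¬p1 ∧ p1)) ∨ ¬p1)
= (p1 ∨ p1) ∧ (p1 ∧ p1 ∨ ¬p1 ∧ p1 ∨ ¬p1)   (De Morgan)
= (p1 ∨ p1) ∧ (p1 ∨ ¬p1)   (distribution)
= p1 ∧ ¬p1 ∨ p1   (distribution)
= p1   (complement / identity)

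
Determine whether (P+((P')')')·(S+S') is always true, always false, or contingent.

always true

(P+((P')')')·(S+S')
= P+((P')')'   — complement / identity
= P+P'   — double negation
= 1   — complement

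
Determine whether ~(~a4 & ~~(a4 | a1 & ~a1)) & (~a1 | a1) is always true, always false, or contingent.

always true

~(~a4 & ~~(a4 | a1 & ~a1)) & (~a1 | a1)
= ~(~a4 & ~~(a4 | a1 & ~a1))   (complement / identity)
= a4 | ~(a4 | a1 & ~a1)   (De Morgan)
= a4 | ~a4   (complement / identity)
= 1   (complement)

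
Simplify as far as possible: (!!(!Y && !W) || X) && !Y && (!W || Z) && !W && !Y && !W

(!!(!Y && !W) || X) && !Y && (!W || Z) && !W && !Y && !W
= (!!(!Y && !W) || X) && !Y && !W && !Y && !W   (absorption)
= (!Y && !W || X) && !Y && !W && !Y && !W   (double negation)
= (!Y && !W || X) && !Y && !W   (idempotence)
= !Y && !W   (absorption)

!Y && !W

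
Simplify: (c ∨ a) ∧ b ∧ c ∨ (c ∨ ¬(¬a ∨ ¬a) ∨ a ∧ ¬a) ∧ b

(c ∨ a) ∧ b ∧ c ∨ (c ∨ ¬(¬a ∨ ¬a) ∨ a ∧ ¬a) ∧ b
= (c ∨ a) ∧ b ∧ c ∨ (c ∨ a ∧ a ∨ a ∧ ¬a) ∧ b   [De Morgan]
= (c ∨ a) ∧ b ∧ c ∨ (c ∨ a) ∧ b   [distribution]
= (c ∨ a) ∧ b   [absorption]

(c ∨ a) ∧ b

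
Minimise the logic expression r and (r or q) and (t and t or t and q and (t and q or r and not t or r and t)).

r and t

r and (r or q) and (t and t or t and q and (t and q or r and not t or r and t))
= r and (r or q) and (t and t or t and q and (t and q or r))   — distribution
= r and (r or q) and (t and t or t and q)   — absorption
= r and (t and t or t and q)   — absorption
= r and t and (t or q)   — distribution
= r and t   — absorption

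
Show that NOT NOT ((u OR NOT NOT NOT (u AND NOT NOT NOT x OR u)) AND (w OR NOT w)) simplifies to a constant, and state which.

TRUE

NOT NOT ((u OR NOT NOT NOT (u AND NOT NOT NOT x OR u)) AND (w OR NOT w))
= NOT NOT ((u OR NOT (u AND NOT NOT NOT x OR u)) AND (w OR NOT w))   (double negation)
= NOT NOT ((u OR NOT (u AND NOT x OR u)) AND (w OR NOT w))   (double negation)
= NOT NOT (u OR NOT (u AND NOT x OR u))   (complement / identity)
= NOT NOT (u OR NOT u)   (absorption)
= u OR NOT u   (double negation)
= TRUE   (complement)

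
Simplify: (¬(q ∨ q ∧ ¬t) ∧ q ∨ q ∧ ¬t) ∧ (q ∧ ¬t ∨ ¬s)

q ∧ ¬t

(¬(q ∨ q ∧ ¬t) ∧ q ∨ q ∧ ¬t) ∧ (q ∧ ¬t ∨ ¬s)
= (¬q ∧ q ∨ q ∧ ¬t) ∧ (q ∧ ¬t ∨ ¬s)   (absorption)
= q ∧ ¬t ∧ (q ∧ ¬t ∨ ¬s)   (complement / identity)
= q ∧ ¬t   (absorption)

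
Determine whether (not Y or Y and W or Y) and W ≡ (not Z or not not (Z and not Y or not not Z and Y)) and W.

Yes

E1: (not Y or Y and W or Y) and W
    = (not Y or Y) and W   [absorption]
    = W   [complement / identity]
E2: (not Z or not not (Z and not Y or not not Z and Y)) and W
    = (not Z or not not (Z and not Y or Z and Y)) and W   [double negation]
    = (not Z or not not Z) and W   [distribution]
    = (not Z or Z) and W   [double negation]
    = W   [complement / identity]
Both reduce to W, so they are equivalent.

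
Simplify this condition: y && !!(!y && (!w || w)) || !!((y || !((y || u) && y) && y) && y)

y && !!(!y && (!w || w)) || !!((y || !((y || u) && y) && y) && y)
= y && !!(!y && (!w || w)) || !!((y || !y && y) && y)   — absorption
= y && !!(!y && (!w || w)) || !!(y && y)   — complement / identity
= y && !y && (!w || w) || !!(y && y)   — double negation
= y && !y || !!(y && y)   — complement / identity
= y && !y || y && y   — double negation
= y   — distribution

y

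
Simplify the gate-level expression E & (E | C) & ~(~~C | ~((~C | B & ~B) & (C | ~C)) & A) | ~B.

E & (E | C) & ~(~~C | ~((~C | B & ~B) & (C | ~C)) & A) | ~B
= E & (E | C) & ~(~~C | ~(~C | B & ~B) & A) | ~B   (complement / identity)
= E & (E | C) & ~(~~C | ~~C & A) | ~B   (complement / identity)
= E & (E | C) & ~~~C | ~B   (absorption)
= E & (E | C) & ~C | ~B   (double negation)
= E & ~C | ~B   (absorption)

E & ~C | ~B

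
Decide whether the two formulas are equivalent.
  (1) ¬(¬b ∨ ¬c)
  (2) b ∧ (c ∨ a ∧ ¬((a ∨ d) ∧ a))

Yes

E1: ¬(¬b ∨ ¬c)
    = b ∧ c   — De Morgan
E2: b ∧ (c ∨ a ∧ ¬((a ∨ d) ∧ a))
    = b ∧ (c ∨ a ∧ ¬a)   — absorption
    = b ∧ c   — complement / identity
Both reduce to b ∧ c, so they are equivalent.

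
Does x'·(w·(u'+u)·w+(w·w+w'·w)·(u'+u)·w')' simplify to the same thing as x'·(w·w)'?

E1: x'·(w·(u'+u)·w+(w·w+w'·w)·(u'+u)·w')'
    = x'·(w·(u'+u)·w+w·(u'+u)·w')'   — distribution
    = x'·(w·(u'+u))'   — distribution
    = x'·w'   — complement / identity
E2: x'·(w·w)'
    = x'·w'   — idempotence
Both reduce to x'·w', so they are equivalent.

Yes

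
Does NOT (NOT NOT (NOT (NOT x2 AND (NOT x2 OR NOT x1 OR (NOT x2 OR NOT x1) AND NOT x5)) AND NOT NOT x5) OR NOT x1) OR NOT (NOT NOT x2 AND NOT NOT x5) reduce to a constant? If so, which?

NOT (NOT NOT (NOT (NOT x2 AND (NOT x2 OR NOT x1 OR (NOT x2 OR NOT x1) AND NOT x5)) AND NOT NOT x5) OR NOT x1) OR NOT (NOT NOT x2 AND NOT NOT x5)
= NOT (NOT (NOT x2 AND (NOT x2 OR NOT x1 OR (NOT x2 OR NOT x1) AND NOT x5)) AND NOT NOT x5) AND x1 OR NOT (NOT NOT x2 AND NOT NOT x5)   (De Morgan)
= NOT (NOT (NOT x2 AND (NOT x2 OR NOT x1)) AND NOT NOT x5) AND x1 OR NOT (NOT NOT x2 AND NOT NOT x5)   (absorption)
= NOT (NOT NOT x2 AND NOT NOT x5) AND x1 OR NOT (NOT NOT x2 AND NOT NOT x5)   (absorption)
= NOT (NOT NOT x2 AND NOT NOT x5)   (absorption)
= NOT x2 OR NOT x5   (De Morgan)
This depends on x2, x5, so it is not a constant.

no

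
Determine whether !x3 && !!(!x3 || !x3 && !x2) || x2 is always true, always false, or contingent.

!x3 && !!(!x3 || !x3 && !x2) || x2
= !x3 && !!!x3 || x2   (absorption)
= !x3 && !x3 || x2   (double negation)
= !x3 || x2   (idempotence)
This depends on x2, x3, so it is not a constant.

contingent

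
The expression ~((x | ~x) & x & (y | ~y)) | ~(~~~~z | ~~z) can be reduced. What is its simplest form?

~x | ~z

~((x | ~x) & x & (y | ~y)) | ~(~~~~z | ~~z)
= ~(x & (y | ~y)) | ~(~~~~z | ~~z)   — complement / identity
= ~x | ~(~~~~z | ~~z)   — complement / identity
= ~x | ~(~~z | ~~z)   — double negation
= ~x | ~~~z   — idempotence
= ~x | ~z   — double negation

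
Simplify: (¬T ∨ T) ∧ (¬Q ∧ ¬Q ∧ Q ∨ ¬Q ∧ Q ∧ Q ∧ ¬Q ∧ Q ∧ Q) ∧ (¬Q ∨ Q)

False

(¬T ∨ T) ∧ (¬Q ∧ ¬Q ∧ Q ∨ ¬Q ∧ Q ∧ Q ∧ ¬Q ∧ Q ∧ Q) ∧ (¬Q ∨ Q)
= (¬T ∨ T) ∧ (¬Q ∧ ¬Q ∧ Q ∨ ¬Q ∧ Q ∧ Q ∧ ¬Q ∧ Q ∧ Q)
= (¬T ∨ T) ∧ (¬Q ∧ ¬Q ∧ Q ∨ ¬Q ∧ Q ∧ Q)
= ¬Q ∧ ¬Q ∧ Q ∨ ¬Q ∧ Q ∧ Q
= ¬Q ∧ Q
= False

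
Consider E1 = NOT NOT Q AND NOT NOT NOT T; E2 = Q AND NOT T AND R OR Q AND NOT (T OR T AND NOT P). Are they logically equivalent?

Yes

E1: NOT NOT Q AND NOT NOT NOT T
    = NOT NOT Q AND NOT T   (double negation)
    = Q AND NOT T   (double negation)
E2: Q AND NOT T AND R OR Q AND NOT (T OR T AND NOT P)
    = Q AND NOT T AND R OR Q AND NOT T   (absorption)
    = Q AND NOT T   (absorption)
Both reduce to Q AND NOT T, so they are equivalent.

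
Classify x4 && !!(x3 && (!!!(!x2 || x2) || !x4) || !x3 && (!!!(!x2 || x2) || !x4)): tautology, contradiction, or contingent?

contradiction

x4 && !!(x3 && (!!!(!x2 || x2) || !x4) || !x3 && (!!!(!x2 || x2) || !x4))
= x4 && !!(!!!(!x2 || x2) || !x4)   (distribution)
= x4 && !!(!(!x2 || x2) || !x4)   (double negation)
= x4 && !((!x2 || x2) && x4)   (De Morgan)
= x4 && !x4   (complement / identity)
= false   (complement)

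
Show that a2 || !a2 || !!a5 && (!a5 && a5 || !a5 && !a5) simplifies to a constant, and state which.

a2 || !a2 || !!a5 && (!a5 && a5 || !a5 && !a5)
= a2 || !a2 || !!a5 && !a5   — distribution
= a2 || !a2 || a5 && !a5   — double negation
= a2 || !a2   — complement / identity
= true   — complement

true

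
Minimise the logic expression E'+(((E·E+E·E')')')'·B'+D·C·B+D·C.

E'+D·C

E'+(((E·E+E·E')')')'·B'+D·C·B+D·C
= E'+((E')')'·B'+D·C·B+D·C   — distribution
= E'+E'·B'+D·C·B+D·C   — double negation
= E'+D·C·B+D·C   — absorption
= E'+D·C   — absorption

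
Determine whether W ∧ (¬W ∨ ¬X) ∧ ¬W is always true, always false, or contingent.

W ∧ (¬W ∨ ¬X) ∧ ¬W
= W ∧ ¬W   [absorption]
= False   [complement]

always false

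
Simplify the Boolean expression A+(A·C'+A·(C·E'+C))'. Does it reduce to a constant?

A+(A·C'+A·(C·E'+C))'
= A+(A·C'+A·C)'   [absorption]
= A+A'   [distribution]
= 1   [complement]

1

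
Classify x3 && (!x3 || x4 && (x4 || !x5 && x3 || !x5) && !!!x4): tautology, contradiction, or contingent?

x3 && (!x3 || x4 && (x4 || !x5 && x3 || !x5) && !!!x4)
= x3 && (!x3 || x4 && (x4 || !x5) && !!!x4)
= x3 && (!x3 || x4 && (x4 || !x5) && !x4)
= x3 && (!x3 || x4 && !x4)
= x3 && !x3
= false

contradiction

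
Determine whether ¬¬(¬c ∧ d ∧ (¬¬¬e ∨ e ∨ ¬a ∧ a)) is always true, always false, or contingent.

contingent

¬¬(¬c ∧ d ∧ (¬¬¬e ∨ e ∨ ¬a ∧ a))
= ¬¬(¬c ∧ d ∧ (¬¬¬e ∨ e))   [complement / identity]
= ¬¬(¬c ∧ d ∧ (¬e ∨ e))   [double negation]
= ¬c ∧ d ∧ (¬e ∨ e)   [double negation]
= ¬c ∧ d   [complement / identity]
This depends on c, d, so it is not a constant.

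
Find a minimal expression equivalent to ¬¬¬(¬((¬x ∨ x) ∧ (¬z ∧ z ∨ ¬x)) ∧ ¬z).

¬¬¬(¬((¬x ∨ x) ∧ (¬z ∧ z ∨ ¬x)) ∧ ¬z)
= ¬(¬((¬x ∨ x) ∧ (¬z ∧ z ∨ ¬x)) ∧ ¬z)   [double negation]
= ¬(¬((¬x ∨ x) ∧ ¬x) ∧ ¬z)   [complement / identity]
= (¬x ∨ x) ∧ ¬x ∨ z   [De Morgan]
= ¬x ∨ z   [complement / identity]

¬x ∨ z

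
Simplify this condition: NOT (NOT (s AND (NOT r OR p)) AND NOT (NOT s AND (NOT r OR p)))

NOT (NOT (s AND (NOT r OR p)) AND NOT (NOT s AND (NOT r OR p)))
= s AND (NOT r OR p) OR NOT s AND (NOT r OR p)   (De Morgan)
= NOT r OR p   (distribution)

NOT r OR p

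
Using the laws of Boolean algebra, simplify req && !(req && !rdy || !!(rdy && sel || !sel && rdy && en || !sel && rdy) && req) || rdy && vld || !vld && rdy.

rdy

req && !(req && !rdy || !!(rdy && sel || !sel && rdy && en || !sel && rdy) && req) || rdy && vld || !vld && rdy
= req && !(req && !rdy || !!(rdy && sel || !sel && rdy && en || !sel && rdy) && req) || rdy
= req && !(req && !rdy || (rdy && sel || !sel && rdy && en || !sel && rdy) && req) || rdy
= req && !(req && !rdy || (rdy && sel || !sel && rdy) && req) || rdy
= req && !(req && !rdy || rdy && req) || rdy
= req && !req || rdy
= rdy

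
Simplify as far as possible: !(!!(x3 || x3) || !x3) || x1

!(!!(x3 || x3) || !x3) || x1
= !(x3 || x3) && x3 || x1
= !x3 && x3 || x1
= x1

x1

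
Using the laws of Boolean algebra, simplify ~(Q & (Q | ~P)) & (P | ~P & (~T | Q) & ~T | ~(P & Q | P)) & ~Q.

~Q

~(Q & (Q | ~P)) & (P | ~P & (~T | Q) & ~T | ~(P & Q | P)) & ~Q
= ~Q & (P | ~P & (~T | Q) & ~T | ~(P & Q | P)) & ~Q   [absorption]
= ~Q & (P | ~P & ~T | ~(P & Q | P)) & ~Q   [absorption]
= ~Q & (P | ~P & ~T | ~P) & ~Q   [absorption]
= ~Q & (P | ~P) & ~Q   [absorption]
= ~Q & ~Q   [complement / identity]
= ~Q   [idempotence]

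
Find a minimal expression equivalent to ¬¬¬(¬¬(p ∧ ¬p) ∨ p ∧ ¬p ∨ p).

¬¬¬(¬¬(p ∧ ¬p) ∨ p ∧ ¬p ∨ p)
= ¬¬¬(p ∧ ¬p ∨ p ∧ ¬p ∨ p)
= ¬¬¬(p ∧ ¬p ∨ p)
= ¬(p ∧ ¬p ∨ p)
= ¬p

¬p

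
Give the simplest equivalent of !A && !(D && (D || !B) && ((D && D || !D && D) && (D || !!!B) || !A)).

!A && !D

!A && !(D && (D || !B) && ((D && D || !D && D) && (D || !!!B) || !A))
= !A && !(D && (D || !B) && (D && (D || !!!B) || !A))   [distribution]
= !A && !(D && (D || !B) && (D && (D || !B) || !A))   [double negation]
= !A && !(D && (D || !B))   [absorption]
= !A && !D   [absorption]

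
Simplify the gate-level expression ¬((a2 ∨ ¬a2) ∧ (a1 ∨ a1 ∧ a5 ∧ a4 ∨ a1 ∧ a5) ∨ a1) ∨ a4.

¬a1 ∨ a4

¬((a2 ∨ ¬a2) ∧ (a1 ∨ a1 ∧ a5 ∧ a4 ∨ a1 ∧ a5) ∨ a1) ∨ a4
= ¬((a2 ∨ ¬a2) ∧ (a1 ∨ a1 ∧ a5) ∨ a1) ∨ a4   — absorption
= ¬(a1 ∨ a1 ∧ a5 ∨ a1) ∨ a4   — complement / identity
= ¬(a1 ∨ a1) ∨ a4   — absorption
= ¬a1 ∨ a4   — idempotence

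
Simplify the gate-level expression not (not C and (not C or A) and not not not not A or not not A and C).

not (not C and (not C or A) and not not not not A or not not A and C)
= not (not C and (not C or A) and not not A or not not A and C)
= not (not C and not not A or not not A and C)
= not not not A
= not A

not A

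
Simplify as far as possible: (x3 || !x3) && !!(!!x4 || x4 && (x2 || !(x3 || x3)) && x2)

(x3 || !x3) && !!(!!x4 || x4 && (x2 || !(x3 || x3)) && x2)
= (x3 || !x3) && !!(x4 || x4 && (x2 || !(x3 || x3)) && x2)
= (x3 || !x3) && !!(x4 || x4 && (x2 || !x3) && x2)
= (x3 || !x3) && !!(x4 || x4 && x2)
= !!(x4 || x4 && x2)
= !!x4
= x4

x4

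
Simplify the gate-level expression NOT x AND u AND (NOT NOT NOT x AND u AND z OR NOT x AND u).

NOT x AND u

NOT x AND u AND (NOT NOT NOT x AND u AND z OR NOT x AND u)
= NOT x AND u AND (NOT x AND u AND z OR NOT x AND u)
= NOT x AND u AND NOT x AND u
= NOT x AND u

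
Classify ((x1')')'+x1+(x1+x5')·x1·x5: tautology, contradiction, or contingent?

((x1')')'+x1+(x1+x5')·x1·x5
= ((x1')')'+x1+x1·x5   (absorption)
= x1'+x1+x1·x5   (double negation)
= x1'+x1   (absorption)
= 1   (complement)

tautology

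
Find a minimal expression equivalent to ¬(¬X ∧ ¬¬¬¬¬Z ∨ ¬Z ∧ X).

Z

¬(¬X ∧ ¬¬¬¬¬Z ∨ ¬Z ∧ X)
= ¬(¬X ∧ ¬¬¬Z ∨ ¬Z ∧ X)
= ¬(¬X ∧ ¬Z ∨ ¬Z ∧ X)
= ¬¬Z
= Z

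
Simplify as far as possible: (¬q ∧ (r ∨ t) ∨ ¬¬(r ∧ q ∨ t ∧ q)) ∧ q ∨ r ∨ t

(¬q ∧ (r ∨ t) ∨ ¬¬(r ∧ q ∨ t ∧ q)) ∧ q ∨ r ∨ t
= (¬q ∧ (r ∨ t) ∨ r ∧ q ∨ t ∧ q) ∧ q ∨ r ∨ t   (double negation)
= (¬q ∧ (r ∨ t) ∨ q ∧ (r ∨ t)) ∧ q ∨ r ∨ t   (distribution)
= (r ∨ t) ∧ q ∨ r ∨ t   (distribution)
= r ∨ t   (absorption)

r ∨ t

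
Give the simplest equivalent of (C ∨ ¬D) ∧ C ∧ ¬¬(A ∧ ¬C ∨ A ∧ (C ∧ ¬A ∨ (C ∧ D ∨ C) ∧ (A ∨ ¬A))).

(C ∨ ¬D) ∧ C ∧ ¬¬(A ∧ ¬C ∨ A ∧ (C ∧ ¬A ∨ (C ∧ D ∨ C) ∧ (A ∨ ¬A)))
= (C ∨ ¬D) ∧ C ∧ ¬¬(A ∧ ¬C ∨ A ∧ (C ∧ ¬A ∨ C ∧ (A ∨ ¬A)))   (absorption)
= C ∧ ¬¬(A ∧ ¬C ∨ A ∧ (C ∧ ¬A ∨ C ∧ (A ∨ ¬A)))   (absorption)
= C ∧ ¬¬(A ∧ ¬C ∨ A ∧ (C ∧ ¬A ∨ C))   (complement / identity)
= C ∧ ¬¬(A ∧ ¬C ∨ A ∧ C)   (absorption)
= C ∧ ¬¬A   (distribution)
= C ∧ A   (double negation)

C ∧ A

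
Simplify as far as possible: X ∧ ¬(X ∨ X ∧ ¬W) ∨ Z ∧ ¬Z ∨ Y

Y

X ∧ ¬(X ∨ X ∧ ¬W) ∨ Z ∧ ¬Z ∨ Y
= X ∧ ¬X ∨ Z ∧ ¬Z ∨ Y   [absorption]
= Z ∧ ¬Z ∨ Y   [complement / identity]
= Y   [complement / identity]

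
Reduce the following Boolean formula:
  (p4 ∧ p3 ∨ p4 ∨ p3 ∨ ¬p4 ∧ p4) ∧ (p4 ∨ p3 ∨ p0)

(p4 ∧ p3 ∨ p4 ∨ p3 ∨ ¬p4 ∧ p4) ∧ (p4 ∨ p3 ∨ p0)
= (p4 ∧ p3 ∨ p4 ∨ p3) ∧ (p4 ∨ p3 ∨ p0)   — complement / identity
= (p4 ∨ p3) ∧ (p4 ∨ p3 ∨ p0)   — absorption
= p4 ∨ p3   — absorption

p4 ∨ p3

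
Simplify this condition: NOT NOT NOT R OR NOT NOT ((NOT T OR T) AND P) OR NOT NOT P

NOT NOT NOT R OR NOT NOT ((NOT T OR T) AND P) OR NOT NOT P
= NOT NOT NOT R OR NOT NOT P OR NOT NOT P   [complement / identity]
= NOT NOT NOT R OR NOT NOT P   [idempotence]
= NOT R OR NOT NOT P   [double negation]
= NOT R OR P   [double negation]

NOT R OR P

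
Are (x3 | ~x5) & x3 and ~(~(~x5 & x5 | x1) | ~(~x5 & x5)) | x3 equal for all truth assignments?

E1: (x3 | ~x5) & x3
    = x3
E2: ~(~(~x5 & x5 | x1) | ~(~x5 & x5)) | x3
    = (~x5 & x5 | x1) & ~x5 & x5 | x3
    = ~x5 & x5 | x3
    = x3
Both reduce to x3, so they are equivalent.

Yes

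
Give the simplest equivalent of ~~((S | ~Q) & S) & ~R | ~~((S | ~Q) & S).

~~((S | ~Q) & S) & ~R | ~~((S | ~Q) & S)
= ~~((S | ~Q) & S)   — absorption
= ~~S   — absorption
= S   — double negation

S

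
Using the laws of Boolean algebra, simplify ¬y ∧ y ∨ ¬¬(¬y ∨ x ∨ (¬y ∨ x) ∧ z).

¬y ∧ y ∨ ¬¬(¬y ∨ x ∨ (¬y ∨ x) ∧ z)
= ¬y ∧ y ∨ ¬¬(¬y ∨ x)   [absorption]
= ¬¬(¬y ∨ x)   [complement / identity]
= ¬y ∨ x   [double negation]

¬y ∨ x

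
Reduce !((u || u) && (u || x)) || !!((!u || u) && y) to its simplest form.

!((u || u) && (u || x)) || !!((!u || u) && y)
= !((u || u) && (u || x)) || !!y   (complement / identity)
= !((u || u) && (u || x)) || y   (double negation)
= !(u && x || u) || y   (distribution)
= !u || y   (absorption)

!u || y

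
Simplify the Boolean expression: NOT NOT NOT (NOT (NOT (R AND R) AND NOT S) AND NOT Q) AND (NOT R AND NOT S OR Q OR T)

NOT R AND NOT S OR Q

NOT NOT NOT (NOT (NOT (R AND R) AND NOT S) AND NOT Q) AND (NOT R AND NOT S OR Q OR T)
= NOT NOT (NOT (R AND R) AND NOT S OR Q) AND (NOT R AND NOT S OR Q OR T)   (De Morgan)
= (NOT (R AND R) AND NOT S OR Q) AND (NOT R AND NOT S OR Q OR T)   (double negation)
= (NOT R AND NOT S OR Q) AND (NOT R AND NOT S OR Q OR T)   (idempotence)
= NOT R AND NOT S OR Q   (absorption)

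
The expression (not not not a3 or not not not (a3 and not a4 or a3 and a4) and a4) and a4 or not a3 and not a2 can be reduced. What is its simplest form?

not a3 and (a4 or not a2)

(not not not a3 or not not not (a3 and not a4 or a3 and a4) and a4) and a4 or not a3 and not a2
= (not not not a3 or not not not a3 and a4) and a4 or not a3 and not a2   [distribution]
= not not not a3 and a4 or not a3 and not a2   [absorption]
= not a3 and a4 or not a3 and not a2   [double negation]
= not a3 and (a4 or not a2)   [distribution]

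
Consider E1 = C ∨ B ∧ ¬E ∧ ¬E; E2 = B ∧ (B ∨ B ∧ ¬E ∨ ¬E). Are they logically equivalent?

E1: C ∨ B ∧ ¬E ∧ ¬E
    = C ∨ B ∧ ¬E
E2: B ∧ (B ∨ B ∧ ¬E ∨ ¬E)
    = B ∧ (B ∨ ¬E)
    = B
These differ: at B=0, C=1, E=1, E1 = 1 but E2 = 0.

No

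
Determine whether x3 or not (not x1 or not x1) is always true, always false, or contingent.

x3 or not (not x1 or not x1)
= x3 or not not x1   [idempotence]
= x3 or x1   [double negation]
This depends on x1, x3, so it is not a constant.

contingent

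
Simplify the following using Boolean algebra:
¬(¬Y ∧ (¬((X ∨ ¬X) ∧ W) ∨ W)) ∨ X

Y ∨ X

¬(¬Y ∧ (¬((X ∨ ¬X) ∧ W) ∨ W)) ∨ X
= ¬(¬Y ∧ (¬W ∨ W)) ∨ X   (complement / identity)
= ¬¬Y ∨ X   (complement / identity)
= Y ∨ X   (double negation)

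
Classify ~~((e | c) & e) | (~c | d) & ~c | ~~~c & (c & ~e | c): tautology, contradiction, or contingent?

contingent

~~((e | c) & e) | (~c | d) & ~c | ~~~c & (c & ~e | c)
= ~~((e | c) & e) | (~c | d) & ~c | ~c & (c & ~e | c)   (double negation)
= ~~((e | c) & e) | ~c | ~c & (c & ~e | c)   (absorption)
= (e | c) & e | ~c | ~c & (c & ~e | c)   (double negation)
= e | ~c | ~c & (c & ~e | c)   (absorption)
= e | ~c | ~c & c   (absorption)
= e | ~c   (complement / identity)
This depends on c, e, so it is not a constant.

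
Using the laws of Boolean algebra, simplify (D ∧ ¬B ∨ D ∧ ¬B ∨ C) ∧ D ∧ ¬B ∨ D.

D

(D ∧ ¬B ∨ D ∧ ¬B ∨ C) ∧ D ∧ ¬B ∨ D
= (D ∧ ¬B ∨ C) ∧ D ∧ ¬B ∨ D   [idempotence]
= D ∧ ¬B ∨ D   [absorption]
= D   [absorption]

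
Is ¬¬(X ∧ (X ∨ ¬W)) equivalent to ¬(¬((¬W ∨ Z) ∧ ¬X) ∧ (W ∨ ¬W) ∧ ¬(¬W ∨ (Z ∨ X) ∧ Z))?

No

E1: ¬¬(X ∧ (X ∨ ¬W))
    = ¬¬X
    = X
E2: ¬(¬((¬W ∨ Z) ∧ ¬X) ∧ (W ∨ ¬W) ∧ ¬(¬W ∨ (Z ∨ X) ∧ Z))
    = ¬(¬((¬W ∨ Z) ∧ ¬X) ∧ ¬(¬W ∨ (Z ∨ X) ∧ Z))
    = (¬W ∨ Z) ∧ ¬X ∨ ¬W ∨ (Z ∨ X) ∧ Z
    = (¬W ∨ Z) ∧ ¬X ∨ ¬W ∨ Z
    = ¬W ∨ Z
These differ: at W=1, X=0, Z=1, E1 = 0 but E2 = 1.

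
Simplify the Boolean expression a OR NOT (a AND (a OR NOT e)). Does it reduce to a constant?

a OR NOT (a AND (a OR NOT e))
= a OR NOT a   [absorption]
= TRUE   [complement]

TRUE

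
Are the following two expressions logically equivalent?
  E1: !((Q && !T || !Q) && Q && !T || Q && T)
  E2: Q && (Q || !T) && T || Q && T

E1: !((Q && !T || !Q) && Q && !T || Q && T)
    = !(Q && !T || Q && T)
    = !Q
E2: Q && (Q || !T) && T || Q && T
    = Q && T || Q && T
    = Q && T
These differ: at Q=0, T=1, E1 = 1 but E2 = 0.

No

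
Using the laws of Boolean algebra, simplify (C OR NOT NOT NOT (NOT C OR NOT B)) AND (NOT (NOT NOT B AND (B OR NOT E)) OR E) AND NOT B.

C AND NOT B

(C OR NOT NOT NOT (NOT C OR NOT B)) AND (NOT (NOT NOT B AND (B OR NOT E)) OR E) AND NOT B
= (C OR NOT (NOT C OR NOT B)) AND (NOT (NOT NOT B AND (B OR NOT E)) OR E) AND NOT B   [double negation]
= (C OR C AND B) AND (NOT (NOT NOT B AND (B OR NOT E)) OR E) AND NOT B   [De Morgan]
= (C OR C AND B) AND (NOT (B AND (B OR NOT E)) OR E) AND NOT B   [double negation]
= (C OR C AND B) AND (NOT B OR E) AND NOT B   [absorption]
= C AND (NOT B OR E) AND NOT B   [absorption]
= C AND NOT B   [absorption]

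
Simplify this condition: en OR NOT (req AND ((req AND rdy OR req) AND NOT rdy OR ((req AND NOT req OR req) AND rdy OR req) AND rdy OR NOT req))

en OR NOT req

en OR NOT (req AND ((req AND rdy OR req) AND NOT rdy OR ((req AND NOT req OR req) AND rdy OR req) AND rdy OR NOT req))
= en OR NOT (req AND ((req AND rdy OR req) AND NOT rdy OR (req AND rdy OR req) AND rdy OR NOT req))
= en OR NOT (req AND (req AND rdy OR req OR NOT req))
= en OR NOT (req AND (req OR NOT req))
= en OR NOT req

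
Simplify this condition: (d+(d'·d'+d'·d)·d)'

d'

(d+(d'·d'+d'·d)·d)'
= (d+d'·(d'+d)·d)'   [distribution]
= (d+d'·d)'   [complement / identity]
= d'   [complement / identity]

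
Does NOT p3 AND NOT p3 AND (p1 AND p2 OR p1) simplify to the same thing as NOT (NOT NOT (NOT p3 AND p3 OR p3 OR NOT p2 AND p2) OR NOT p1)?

E1: NOT p3 AND NOT p3 AND (p1 AND p2 OR p1)
    = NOT p3 AND NOT p3 AND p1   (absorption)
    = NOT p3 AND p1   (idempotence)
E2: NOT (NOT NOT (NOT p3 AND p3 OR p3 OR NOT p2 AND p2) OR NOT p1)
    = NOT (NOT NOT (NOT p3 AND p3 OR p3) OR NOT p1)   (complement / identity)
    = NOT (NOT p3 AND p3 OR p3) AND p1   (De Morgan)
    = NOT p3 AND p1   (complement / identity)
Both reduce to NOT p3 AND p1, so they are equivalent.

Yes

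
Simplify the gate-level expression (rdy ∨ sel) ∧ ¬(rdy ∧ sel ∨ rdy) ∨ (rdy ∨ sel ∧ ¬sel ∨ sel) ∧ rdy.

(rdy ∨ sel) ∧ ¬(rdy ∧ sel ∨ rdy) ∨ (rdy ∨ sel ∧ ¬sel ∨ sel) ∧ rdy
= (rdy ∨ sel) ∧ ¬(rdy ∧ sel ∨ rdy) ∨ (rdy ∨ sel) ∧ rdy   [complement / identity]
= (rdy ∨ sel) ∧ ¬rdy ∨ (rdy ∨ sel) ∧ rdy   [absorption]
= rdy ∨ sel   [distribution]

rdy ∨ sel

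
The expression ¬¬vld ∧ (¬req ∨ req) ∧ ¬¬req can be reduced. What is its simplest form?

¬¬vld ∧ (¬req ∨ req) ∧ ¬¬req
= ¬¬vld ∧ ¬¬req   (complement / identity)
= vld ∧ ¬¬req   (double negation)
= vld ∧ req   (double negation)

vld ∧ req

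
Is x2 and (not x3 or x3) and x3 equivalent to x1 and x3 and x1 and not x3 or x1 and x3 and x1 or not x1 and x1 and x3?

No

E1: x2 and (not x3 or x3) and x3
    = x2 and x3   [complement / identity]
E2: x1 and x3 and x1 and not x3 or x1 and x3 and x1 or not x1 and x1 and x3
    = (x1 and not x3 or x1) and x1 and x3 or not x1 and x1 and x3   [distribution]
    = x1 and x1 and x3 or not x1 and x1 and x3   [absorption]
    = x1 and x3   [distribution]
These differ: at x1=0, x2=1, x3=1, E1 = 1 but E2 = 0.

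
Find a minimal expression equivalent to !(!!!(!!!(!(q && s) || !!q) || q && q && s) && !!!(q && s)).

q && s

!(!!!(!!!(!(q && s) || !!q) || q && q && s) && !!!(q && s))
= !!(!!!(!(q && s) || !!q) || q && q && s) || !!(q && s)   [De Morgan]
= !!(!(!(q && s) || !!q) || q && q && s) || !!(q && s)   [double negation]
= !!(q && s && !q || q && q && s) || !!(q && s)   [De Morgan]
= !!(q && s) || !!(q && s)   [distribution]
= !!(q && s)   [idempotence]
= q && s   [double negation]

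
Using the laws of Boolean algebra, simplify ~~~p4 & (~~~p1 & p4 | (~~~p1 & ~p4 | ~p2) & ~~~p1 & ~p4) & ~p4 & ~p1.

~p4 & ~p1

~~~p4 & (~~~p1 & p4 | (~~~p1 & ~p4 | ~p2) & ~~~p1 & ~p4) & ~p4 & ~p1
= ~~~p4 & (~~~p1 & p4 | ~~~p1 & ~p4) & ~p4 & ~p1   — absorption
= ~~~p4 & ~~~p1 & ~p4 & ~p1   — distribution
= ~p4 & ~~~p1 & ~p4 & ~p1   — double negation
= ~p4 & ~p1 & ~p4 & ~p1   — double negation
= ~p4 & ~p1   — idempotence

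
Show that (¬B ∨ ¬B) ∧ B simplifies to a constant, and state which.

(¬B ∨ ¬B) ∧ B
= ¬B ∧ B   [idempotence]
= False   [complement]

False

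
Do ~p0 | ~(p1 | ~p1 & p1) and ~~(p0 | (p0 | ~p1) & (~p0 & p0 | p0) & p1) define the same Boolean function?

No

E1: ~p0 | ~(p1 | ~p1 & p1)
    = ~p0 | ~p1
E2: ~~(p0 | (p0 | ~p1) & (~p0 & p0 | p0) & p1)
    = ~~(p0 | (p0 | ~p1) & p0 & p1)
    = ~~(p0 | p0 & p1)
    = ~~p0
    = p0
These differ: at p0=0, p1=0, E1 = 1 but E2 = 0.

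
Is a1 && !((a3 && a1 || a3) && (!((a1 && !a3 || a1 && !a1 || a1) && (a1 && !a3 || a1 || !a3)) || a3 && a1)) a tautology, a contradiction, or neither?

a1 && !((a3 && a1 || a3) && (!((a1 && !a3 || a1 && !a1 || a1) && (a1 && !a3 || a1 || !a3)) || a3 && a1))
= a1 && !((a3 && a1 || a3) && (!((a1 && !a3 || a1) && (a1 && !a3 || a1 || !a3)) || a3 && a1))   — complement / identity
= a1 && !((a3 && a1 || a3) && (!(a1 && !a3 || a1) || a3 && a1))   — absorption
= a1 && !((a3 && a1 || a3) && (!a1 || a3 && a1))   — absorption
= a1 && !(a3 && !a1 || a3 && a1)   — distribution
= a1 && !a3   — distribution
This depends on a1, a3, so it is not a constant.

neither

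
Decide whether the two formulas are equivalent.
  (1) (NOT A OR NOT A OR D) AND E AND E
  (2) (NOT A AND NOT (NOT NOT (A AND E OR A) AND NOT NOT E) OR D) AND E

Yes

E1: (NOT A OR NOT A OR D) AND E AND E
    = (NOT A OR NOT A OR D) AND E   [idempotence]
    = (NOT A OR D) AND E   [idempotence]
E2: (NOT A AND NOT (NOT NOT (A AND E OR A) AND NOT NOT E) OR D) AND E
    = (NOT A AND (NOT (A AND E OR A) OR NOT E) OR D) AND E   [De Morgan]
    = (NOT A AND (NOT A OR NOT E) OR D) AND E   [absorption]
    = (NOT A OR D) AND E   [absorption]
Both reduce to (NOT A OR D) AND E, so they are equivalent.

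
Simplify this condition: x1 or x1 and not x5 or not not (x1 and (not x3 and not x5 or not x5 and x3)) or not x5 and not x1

x1 or x1 and not x5 or not not (x1 and (not x3 and not x5 or not x5 and x3)) or not x5 and not x1
= x1 or x1 and not x5 or not not (x1 and not x5) or not x5 and not x1   — distribution
= x1 or x1 and not x5 or x1 and not x5 or not x5 and not x1   — double negation
= x1 or x1 and not x5 or not x5   — distribution
= x1 or not x5   — absorption

x1 or not x5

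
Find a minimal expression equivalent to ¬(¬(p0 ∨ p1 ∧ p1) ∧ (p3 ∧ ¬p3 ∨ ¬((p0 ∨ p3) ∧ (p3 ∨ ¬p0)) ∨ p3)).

¬(¬(p0 ∨ p1 ∧ p1) ∧ (p3 ∧ ¬p3 ∨ ¬((p0 ∨ p3) ∧ (p3 ∨ ¬p0)) ∨ p3))
= ¬(¬(p0 ∨ p1 ∧ p1) ∧ (p3 ∧ ¬p3 ∨ ¬(p0 ∧ ¬p0 ∨ p3) ∨ p3))   (distribution)
= ¬(¬(p0 ∨ p1) ∧ (p3 ∧ ¬p3 ∨ ¬(p0 ∧ ¬p0 ∨ p3) ∨ p3))   (idempotence)
= ¬(¬(p0 ∨ p1) ∧ (¬(p0 ∧ ¬p0 ∨ p3) ∨ p3))   (complement / identity)
= ¬(¬(p0 ∨ p1) ∧ (¬p3 ∨ p3))   (complement / identity)
= ¬¬(p0 ∨ p1)   (complement / identity)
= p0 ∨ p1   (double negation)

p0 ∨ p1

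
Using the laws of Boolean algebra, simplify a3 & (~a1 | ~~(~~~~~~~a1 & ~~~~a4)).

a3 & ~a1

a3 & (~a1 | ~~(~~~~~~~a1 & ~~~~a4))
= a3 & (~a1 | ~~(~~~~~a1 & ~~~~a4))   [double negation]
= a3 & (~a1 | ~~(~~~a1 & ~~~~a4))   [double negation]
= a3 & (~a1 | ~(~~a1 | ~~~a4))   [De Morgan]
= a3 & (~a1 | ~(~~a1 | ~a4))   [double negation]
= a3 & (~a1 | ~a1 & a4)   [De Morgan]
= a3 & ~a1   [absorption]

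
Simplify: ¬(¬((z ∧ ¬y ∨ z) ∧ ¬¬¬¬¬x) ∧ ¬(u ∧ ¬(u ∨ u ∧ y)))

¬(¬((z ∧ ¬y ∨ z) ∧ ¬¬¬¬¬x) ∧ ¬(u ∧ ¬(u ∨ u ∧ y)))
= (z ∧ ¬y ∨ z) ∧ ¬¬¬¬¬x ∨ u ∧ ¬(u ∨ u ∧ y)   — De Morgan
= z ∧ ¬¬¬¬¬x ∨ u ∧ ¬(u ∨ u ∧ y)   — absorption
= z ∧ ¬¬¬¬¬x ∨ u ∧ ¬u   — absorption
= z ∧ ¬¬¬x ∨ u ∧ ¬u   — double negation
= z ∧ ¬x ∨ u ∧ ¬u   — double negation
= z ∧ ¬x   — complement / identity

z ∧ ¬x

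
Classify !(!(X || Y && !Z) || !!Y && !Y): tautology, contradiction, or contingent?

contingent

!(!(X || Y && !Z) || !!Y && !Y)
= !(!(X || Y && !Z) || Y && !Y)   (double negation)
= !!(X || Y && !Z)   (complement / identity)
= X || Y && !Z   (double negation)
This depends on X, Y, Z, so it is not a constant.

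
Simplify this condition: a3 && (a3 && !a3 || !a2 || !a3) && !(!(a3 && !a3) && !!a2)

a3 && !a2

a3 && (a3 && !a3 || !a2 || !a3) && !(!(a3 && !a3) && !!a2)
= a3 && (a3 && !a3 || !a2 || !a3) && (a3 && !a3 || !a2)   — De Morgan
= a3 && (a3 && !a3 || !a2)   — absorption
= a3 && !a2   — complement / identity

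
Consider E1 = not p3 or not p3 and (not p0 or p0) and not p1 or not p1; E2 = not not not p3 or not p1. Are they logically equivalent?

Yes

E1: not p3 or not p3 and (not p0 or p0) and not p1 or not p1
    = not p3 or not p3 and not p1 or not p1   — complement / identity
    = not p3 or not p1   — absorption
E2: not not not p3 or not p1
    = not p3 or not p1   — double negation
Both reduce to not p3 or not p1, so they are equivalent.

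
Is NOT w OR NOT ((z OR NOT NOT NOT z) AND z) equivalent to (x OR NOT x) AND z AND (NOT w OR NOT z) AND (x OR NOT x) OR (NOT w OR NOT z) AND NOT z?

E1: NOT w OR NOT ((z OR NOT NOT NOT z) AND z)
    = NOT w OR NOT ((z OR NOT z) AND z)
    = NOT w OR NOT z
E2: (x OR NOT x) AND z AND (NOT w OR NOT z) AND (x OR NOT x) OR (NOT w OR NOT z) AND NOT z
    = (x OR NOT x) AND z AND (NOT w OR NOT z) OR (NOT w OR NOT z) AND NOT z
    = z AND (NOT w OR NOT z) OR (NOT w OR NOT z) AND NOT z
    = NOT w OR NOT z
Both reduce to NOT w OR NOT z, so they are equivalent.

Yes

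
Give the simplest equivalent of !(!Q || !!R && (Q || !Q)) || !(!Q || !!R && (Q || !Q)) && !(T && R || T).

!(!Q || !!R && (Q || !Q)) || !(!Q || !!R && (Q || !Q)) && !(T && R || T)
= !(!Q || !!R && (Q || !Q)) || !(!Q || !!R && (Q || !Q)) && !T   (absorption)
= !(!Q || !!R && (Q || !Q))   (absorption)
= !(!Q || !!R)   (complement / identity)
= Q && !R   (De Morgan)

Q && !R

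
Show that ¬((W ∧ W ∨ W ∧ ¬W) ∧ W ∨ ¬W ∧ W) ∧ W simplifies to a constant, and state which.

¬((W ∧ W ∨ W ∧ ¬W) ∧ W ∨ ¬W ∧ W) ∧ W
= ¬(W ∧ W ∨ ¬W ∧ W) ∧ W   (distribution)
= ¬W ∧ W   (distribution)
= False   (complement)

False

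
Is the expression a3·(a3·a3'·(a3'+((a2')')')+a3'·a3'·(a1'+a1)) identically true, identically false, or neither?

identically false

a3·(a3·a3'·(a3'+((a2')')')+a3'·a3'·(a1'+a1))
= a3·(a3·a3'·(a3'+a2')+a3'·a3'·(a1'+a1))   (double negation)
= a3·(a3·a3'·(a3'+a2')+a3'·a3')   (complement / identity)
= a3·(a3·a3'+a3'·a3')   (absorption)
= a3·a3'   (distribution)
= 0   (complement)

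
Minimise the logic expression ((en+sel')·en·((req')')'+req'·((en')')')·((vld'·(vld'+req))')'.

req'·vld'

((en+sel')·en·((req')')'+req'·((en')')')·((vld'·(vld'+req))')'
= ((en+sel')·en·((req')')'+req'·en')·((vld'·(vld'+req))')'   (double negation)
= ((en+sel')·en·req'+req'·en')·((vld'·(vld'+req))')'   (double negation)
= ((en+sel')·en·req'+req'·en')·((vld')')'   (absorption)
= ((en+sel')·en·req'+req'·en')·vld'   (double negation)
= (en·req'+req'·en')·vld'   (absorption)
= req'·vld'   (distribution)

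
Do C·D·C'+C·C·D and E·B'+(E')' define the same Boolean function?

E1: C·D·C'+C·C·D
    = C·D   [distribution]
E2: E·B'+(E')'
    = E·B'+E   [double negation]
    = E   [absorption]
These differ: at B=0, C=0, D=1, E=1, E1 = 0 but E2 = 1.

No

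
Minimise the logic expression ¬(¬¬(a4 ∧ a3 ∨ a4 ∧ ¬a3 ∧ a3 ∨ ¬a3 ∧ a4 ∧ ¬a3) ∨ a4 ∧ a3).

¬a4

¬(¬¬(a4 ∧ a3 ∨ a4 ∧ ¬a3 ∧ a3 ∨ ¬a3 ∧ a4 ∧ ¬a3) ∨ a4 ∧ a3)
= ¬(¬¬(a4 ∧ a3 ∨ a4 ∧ ¬a3) ∨ a4 ∧ a3)
= ¬(a4 ∧ a3 ∨ a4 ∧ ¬a3 ∨ a4 ∧ a3)
= ¬(a4 ∨ a4 ∧ a3)
= ¬a4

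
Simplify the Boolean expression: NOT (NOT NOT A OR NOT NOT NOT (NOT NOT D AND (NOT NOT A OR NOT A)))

NOT (NOT NOT A OR NOT NOT NOT (NOT NOT D AND (NOT NOT A OR NOT A)))
= NOT (NOT NOT A OR NOT (NOT NOT D AND (NOT NOT A OR NOT A)))   — double negation
= NOT (NOT NOT A OR NOT (NOT NOT D AND (A OR NOT A)))   — double negation
= NOT (NOT NOT A OR NOT NOT NOT D)   — complement / identity
= NOT A AND NOT NOT D   — De Morgan
= NOT A AND D   — double negation

NOT A AND D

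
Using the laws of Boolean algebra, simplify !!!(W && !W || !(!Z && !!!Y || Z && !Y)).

!Y

!!!(W && !W || !(!Z && !!!Y || Z && !Y))
= !!!(W && !W || !(!Z && !Y || Z && !Y))   [double negation]
= !!!(W && !W || !!Y)   [distribution]
= !!!(W && !W || Y)   [double negation]
= !!!Y   [complement / identity]
= !Y   [double negation]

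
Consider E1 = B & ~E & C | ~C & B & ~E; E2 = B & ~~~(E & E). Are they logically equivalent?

E1: B & ~E & C | ~C & B & ~E
    = B & ~E
E2: B & ~~~(E & E)
    = B & ~~~E
    = B & ~E
Both reduce to B & ~E, so they are equivalent.

Yes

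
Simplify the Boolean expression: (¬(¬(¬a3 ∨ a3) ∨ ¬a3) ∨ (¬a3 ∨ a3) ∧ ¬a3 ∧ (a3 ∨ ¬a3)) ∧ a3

(¬(¬(¬a3 ∨ a3) ∨ ¬a3) ∨ (¬a3 ∨ a3) ∧ ¬a3 ∧ (a3 ∨ ¬a3)) ∧ a3
= (¬(¬(¬a3 ∨ a3) ∨ ¬a3) ∨ (¬a3 ∨ a3) ∧ ¬a3) ∧ a3
= ((¬a3 ∨ a3) ∧ a3 ∨ (¬a3 ∨ a3) ∧ ¬a3) ∧ a3
= (¬a3 ∨ a3) ∧ a3
= a3

a3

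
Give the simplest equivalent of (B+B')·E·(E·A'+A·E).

(B+B')·E·(E·A'+A·E)
= E·(E·A'+A·E)
= E·E
= E

E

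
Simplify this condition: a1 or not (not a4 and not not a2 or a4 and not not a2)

a1 or not (not a4 and not not a2 or a4 and not not a2)
= a1 or not not not a2   [distribution]
= a1 or not a2   [double negation]

a1 or not a2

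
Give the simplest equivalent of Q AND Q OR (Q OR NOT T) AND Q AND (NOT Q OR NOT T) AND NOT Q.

Q

Q AND Q OR (Q OR NOT T) AND Q AND (NOT Q OR NOT T) AND NOT Q
= Q AND Q OR (Q OR NOT T) AND Q AND NOT Q   (absorption)
= Q AND Q OR Q AND NOT Q   (absorption)
= Q   (distribution)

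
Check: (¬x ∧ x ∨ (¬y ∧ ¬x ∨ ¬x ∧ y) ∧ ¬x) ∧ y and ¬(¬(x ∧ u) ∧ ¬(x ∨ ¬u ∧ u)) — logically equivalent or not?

No

E1: (¬x ∧ x ∨ (¬y ∧ ¬x ∨ ¬x ∧ y) ∧ ¬x) ∧ y
    = (¬x ∧ x ∨ ¬x ∧ ¬x) ∧ y   — distribution
    = ¬x ∧ y   — distribution
E2: ¬(¬(x ∧ u) ∧ ¬(x ∨ ¬u ∧ u))
    = ¬(¬(x ∧ u) ∧ ¬x)   — complement / identity
    = x ∧ u ∨ x   — De Morgan
    = x   — absorption
These differ: at u=0, x=1, y=1, E1 = 0 but E2 = 1.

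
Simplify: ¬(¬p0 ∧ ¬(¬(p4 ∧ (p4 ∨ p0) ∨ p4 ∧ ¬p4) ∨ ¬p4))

p0 ∨ ¬p4

¬(¬p0 ∧ ¬(¬(p4 ∧ (p4 ∨ p0) ∨ p4 ∧ ¬p4) ∨ ¬p4))
= p0 ∨ ¬(p4 ∧ (p4 ∨ p0) ∨ p4 ∧ ¬p4) ∨ ¬p4   (De Morgan)
= p0 ∨ ¬(p4 ∧ (p4 ∨ p0)) ∨ ¬p4   (complement / identity)
= p0 ∨ ¬p4 ∨ ¬p4   (absorption)
= p0 ∨ ¬p4   (idempotence)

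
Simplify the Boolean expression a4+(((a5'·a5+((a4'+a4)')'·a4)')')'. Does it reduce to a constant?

1

a4+(((a5'·a5+((a4'+a4)')'·a4)')')'
= a4+(((a5'·a5+(a4'+a4)·a4)')')'
= a4+(((a5'·a5+a4)')')'
= a4+(a5'·a5+a4)'
= a4+a4'
= 1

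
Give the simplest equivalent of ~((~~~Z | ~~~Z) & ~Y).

Z | Y

~((~~~Z | ~~~Z) & ~Y)
= ~(~~~Z & ~Y)   [idempotence]
= ~~Z | Y   [De Morgan]
= Z | Y   [double negation]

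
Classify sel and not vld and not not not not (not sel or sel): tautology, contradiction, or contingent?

contingent

sel and not vld and not not not not (not sel or sel)
= sel and not vld and not not (not sel or sel)   (double negation)
= sel and not vld and (not sel or sel)   (double negation)
= sel and not vld   (complement / identity)
This depends on sel, vld, so it is not a constant.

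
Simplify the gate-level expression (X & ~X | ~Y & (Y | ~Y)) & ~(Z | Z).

(X & ~X | ~Y & (Y | ~Y)) & ~(Z | Z)
= ~Y & (Y | ~Y) & ~(Z | Z)   — complement / identity
= ~Y & (Y | ~Y) & ~Z   — idempotence
= ~Y & ~Z   — complement / identity

~Y & ~Z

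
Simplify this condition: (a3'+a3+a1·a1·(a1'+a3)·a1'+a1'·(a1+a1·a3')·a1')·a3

a3

(a3'+a3+a1·a1·(a1'+a3)·a1'+a1'·(a1+a1·a3')·a1')·a3
= (a3'+a3+a1·a1·a1'+a1'·(a1+a1·a3')·a1')·a3
= (a3'+a3+a1·a1·a1'+a1'·a1·a1')·a3
= (a3'+a3+a1·a1')·a3
= (a3'+a3)·a3
= a3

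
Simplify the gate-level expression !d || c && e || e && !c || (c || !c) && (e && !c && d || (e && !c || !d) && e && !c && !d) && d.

!d || e

!d || c && e || e && !c || (c || !c) && (e && !c && d || (e && !c || !d) && e && !c && !d) && d
= !d || c && e || e && !c || (c || !c) && (e && !c && d || e && !c && !d) && d   — absorption
= !d || c && e || e && !c || (e && !c && d || e && !c && !d) && d   — complement / identity
= !d || c && e || e && !c || e && !c && d   — distribution
= !d || c && e || e && !c   — absorption
= !d || e   — distribution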